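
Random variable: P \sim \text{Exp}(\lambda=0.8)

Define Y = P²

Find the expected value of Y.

E[P²] = Var(P) + (E[P])² = 1.5625 + 1.5625 = 3.125

3.125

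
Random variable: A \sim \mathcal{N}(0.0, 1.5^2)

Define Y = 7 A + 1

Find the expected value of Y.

For Y = 7A + 1:
E[Y] = 7 * E[A] + 1
E[A] = 0.0 = 0
E[Y] = 7 * 0 + 1 = 1

1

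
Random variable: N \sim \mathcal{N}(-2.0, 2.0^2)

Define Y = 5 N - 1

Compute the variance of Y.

For Y = aN + b: Var(Y) = a² * Var(N)
Var(N) = 2.0^2 = 4
Var(Y) = 5² * 4 = 25 * 4 = 100

100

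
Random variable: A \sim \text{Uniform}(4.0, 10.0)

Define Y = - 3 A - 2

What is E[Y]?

For Y = -3A - 2:
E[Y] = -3 * E[A] - 2
E[A] = (4 + 10)/2 = 7
E[Y] = -3 * 7 - 2 = -23

-23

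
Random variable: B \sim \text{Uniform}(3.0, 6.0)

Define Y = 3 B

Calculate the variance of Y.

For Y = aB + b: Var(Y) = a² * Var(B)
Var(B) = (6 - 3)^2/12 = 0.75
Var(Y) = 3² * 0.75 = 9 * 0.75 = 6.75

6.75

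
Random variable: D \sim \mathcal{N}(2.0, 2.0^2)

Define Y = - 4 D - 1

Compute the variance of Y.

For Y = aD + b: Var(Y) = a² * Var(D)
Var(D) = 2.0^2 = 4
Var(Y) = (-4)² * 4 = 16 * 4 = 64

64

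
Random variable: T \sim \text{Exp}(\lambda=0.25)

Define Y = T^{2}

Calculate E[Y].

E[Y] = 1*E[T²]
E[T] = 4
E[T²] = Var(T) + (E[T])² = 16 + 16 = 32
E[Y] = 1*32 = 32

32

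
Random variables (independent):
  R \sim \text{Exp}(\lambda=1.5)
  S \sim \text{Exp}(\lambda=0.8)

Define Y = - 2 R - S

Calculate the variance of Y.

For independent RVs: Var(aX + bY) = a²Var(X) + b²Var(Y)
Var(R) = 0.44444444
Var(S) = 1.5625
Var(Y) = (-2)²*0.44444444 + (-1)²*1.5625
= 4*0.44444444 + 1*1.5625 = 3.3402778

3.3402778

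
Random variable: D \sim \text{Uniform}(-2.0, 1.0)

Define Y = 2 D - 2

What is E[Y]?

For Y = 2D - 2:
E[Y] = 2 * E[D] - 2
E[D] = (-2 + 1)/2 = -0.5
E[Y] = 2 * (-0.5) - 2 = -3

-3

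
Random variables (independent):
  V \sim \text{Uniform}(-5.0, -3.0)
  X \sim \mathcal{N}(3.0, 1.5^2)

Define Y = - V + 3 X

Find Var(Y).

For independent RVs: Var(aX + bY) = a²Var(X) + b²Var(Y)
Var(V) = 0.33333333
Var(X) = 2.25
Var(Y) = (-1)²*0.33333333 + 3²*2.25
= 1*0.33333333 + 9*2.25 = 20.583333

20.583333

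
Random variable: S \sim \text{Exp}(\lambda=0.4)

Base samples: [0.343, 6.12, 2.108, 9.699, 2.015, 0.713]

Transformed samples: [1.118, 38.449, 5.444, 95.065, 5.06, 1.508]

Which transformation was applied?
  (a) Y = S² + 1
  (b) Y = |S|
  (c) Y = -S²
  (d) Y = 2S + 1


Checking option (a) Y = S² + 1:
  S = 0.343 -> Y = 1.118 ✓
  S = 6.12 -> Y = 38.449 ✓
  S = 2.108 -> Y = 5.444 ✓
All samples match this transformation.

(a) S² + 1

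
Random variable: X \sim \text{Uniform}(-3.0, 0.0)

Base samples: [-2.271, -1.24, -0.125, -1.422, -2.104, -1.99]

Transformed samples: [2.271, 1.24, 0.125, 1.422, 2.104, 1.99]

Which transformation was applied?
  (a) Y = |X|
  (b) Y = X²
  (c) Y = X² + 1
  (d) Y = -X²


Checking option (a) Y = |X|:
  X = -2.271 -> Y = 2.271 ✓
  X = -1.24 -> Y = 1.24 ✓
  X = -0.125 -> Y = 0.125 ✓
All samples match this transformation.

(a) |X|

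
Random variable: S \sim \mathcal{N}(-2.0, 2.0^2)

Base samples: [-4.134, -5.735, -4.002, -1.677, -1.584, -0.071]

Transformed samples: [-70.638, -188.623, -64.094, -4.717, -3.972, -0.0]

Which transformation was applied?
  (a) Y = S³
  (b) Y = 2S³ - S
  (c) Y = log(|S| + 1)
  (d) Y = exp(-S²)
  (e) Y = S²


Checking option (a) Y = S³:
  S = -4.134 -> Y = -70.638 ✓
  S = -5.735 -> Y = -188.623 ✓
  S = -4.002 -> Y = -64.094 ✓
All samples match this transformation.

(a) S³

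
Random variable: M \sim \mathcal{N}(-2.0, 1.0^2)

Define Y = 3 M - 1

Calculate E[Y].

For Y = 3M - 1:
E[Y] = 3 * E[M] - 1
E[M] = -2.0 = -2
E[Y] = 3 * (-2) - 1 = -7

-7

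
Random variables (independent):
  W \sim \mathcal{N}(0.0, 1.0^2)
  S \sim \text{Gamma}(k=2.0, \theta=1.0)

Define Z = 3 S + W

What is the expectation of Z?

E[Z] = 1*E[W] + 3*E[S]
E[W] = 0
E[S] = 2
E[Z] = 1*0 + 3*2 = 6

6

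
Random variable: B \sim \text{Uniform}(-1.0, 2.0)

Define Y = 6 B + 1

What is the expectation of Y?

For Y = 6B + 1:
E[Y] = 6 * E[B] + 1
E[B] = (-1 + 2)/2 = 0.5
E[Y] = 6 * 0.5 + 1 = 4

4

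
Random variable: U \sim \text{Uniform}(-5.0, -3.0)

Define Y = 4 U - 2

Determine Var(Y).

For Y = aU + b: Var(Y) = a² * Var(U)
Var(U) = (-3 + 5)^2/12 = 0.33333333
Var(Y) = 4² * 0.33333333 = 16 * 0.33333333 = 5.3333333

5.3333333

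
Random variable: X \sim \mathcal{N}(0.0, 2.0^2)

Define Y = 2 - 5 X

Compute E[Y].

For Y = -5X + 2:
E[Y] = -5 * E[X] + 2
E[X] = 0.0 = 0
E[Y] = -5 * 0 + 2 = 2

2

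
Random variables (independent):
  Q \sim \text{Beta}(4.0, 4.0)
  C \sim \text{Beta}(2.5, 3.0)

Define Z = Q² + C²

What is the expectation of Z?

E[Z] = E[Q²] + E[C²]
E[Q²] = Var(Q) + E[Q]² = 0.027777778 + 0.25 = 0.27777778
E[C²] = Var(C) + E[C]² = 0.038143675 + 0.20661157 = 0.24475524
E[Z] = 0.27777778 + 0.24475524 = 0.52253302

0.52253302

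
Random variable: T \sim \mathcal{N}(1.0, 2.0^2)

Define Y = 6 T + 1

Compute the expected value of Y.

For Y = 6T + 1:
E[Y] = 6 * E[T] + 1
E[T] = 1.0 = 1
E[Y] = 6 * 1 + 1 = 7

7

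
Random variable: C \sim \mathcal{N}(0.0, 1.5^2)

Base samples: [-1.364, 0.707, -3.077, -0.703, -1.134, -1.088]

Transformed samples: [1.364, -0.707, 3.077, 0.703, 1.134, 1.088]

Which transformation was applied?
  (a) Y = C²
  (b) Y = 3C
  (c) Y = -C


Checking option (c) Y = -C:
  C = -1.364 -> Y = 1.364 ✓
  C = 0.707 -> Y = -0.707 ✓
  C = -3.077 -> Y = 3.077 ✓
All samples match this transformation.

(c) -C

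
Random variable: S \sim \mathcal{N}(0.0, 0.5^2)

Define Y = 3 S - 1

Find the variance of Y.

For Y = aS + b: Var(Y) = a² * Var(S)
Var(S) = 0.5^2 = 0.25
Var(Y) = 3² * 0.25 = 9 * 0.25 = 2.25

2.25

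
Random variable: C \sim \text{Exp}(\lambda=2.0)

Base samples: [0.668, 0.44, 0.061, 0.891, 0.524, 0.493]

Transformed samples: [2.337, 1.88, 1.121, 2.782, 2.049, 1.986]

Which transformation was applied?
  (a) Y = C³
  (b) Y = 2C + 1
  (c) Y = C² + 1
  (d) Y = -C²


Checking option (b) Y = 2C + 1:
  C = 0.668 -> Y = 2.337 ✓
  C = 0.44 -> Y = 1.88 ✓
  C = 0.061 -> Y = 1.121 ✓
All samples match this transformation.

(b) 2C + 1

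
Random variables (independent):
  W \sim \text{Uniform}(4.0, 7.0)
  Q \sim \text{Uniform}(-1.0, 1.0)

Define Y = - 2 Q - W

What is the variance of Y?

For independent RVs: Var(aX + bY) = a²Var(X) + b²Var(Y)
Var(W) = 0.75
Var(Q) = 0.33333333
Var(Y) = (-1)²*0.75 + (-2)²*0.33333333
= 1*0.75 + 4*0.33333333 = 2.0833333

2.0833333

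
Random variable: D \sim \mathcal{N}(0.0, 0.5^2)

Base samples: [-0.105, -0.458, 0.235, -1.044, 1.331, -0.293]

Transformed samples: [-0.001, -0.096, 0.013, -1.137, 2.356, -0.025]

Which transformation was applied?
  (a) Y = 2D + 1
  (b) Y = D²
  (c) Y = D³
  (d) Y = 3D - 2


Checking option (c) Y = D³:
  D = -0.105 -> Y = -0.001 ✓
  D = -0.458 -> Y = -0.096 ✓
  D = 0.235 -> Y = 0.013 ✓
All samples match this transformation.

(c) D³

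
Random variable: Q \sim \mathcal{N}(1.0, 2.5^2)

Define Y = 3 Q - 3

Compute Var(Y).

For Y = aQ + b: Var(Y) = a² * Var(Q)
Var(Q) = 2.5^2 = 6.25
Var(Y) = 3² * 6.25 = 9 * 6.25 = 56.25

56.25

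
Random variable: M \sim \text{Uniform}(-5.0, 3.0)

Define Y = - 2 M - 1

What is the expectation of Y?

For Y = -2M - 1:
E[Y] = -2 * E[M] - 1
E[M] = (-5 + 3)/2 = -1
E[Y] = -2 * (-1) - 1 = 1

1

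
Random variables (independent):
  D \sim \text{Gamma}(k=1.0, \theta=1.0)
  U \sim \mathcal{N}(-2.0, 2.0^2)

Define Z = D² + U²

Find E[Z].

E[Z] = E[D²] + E[U²]
E[D²] = Var(D) + E[D]² = 1 + 1 = 2
E[U²] = Var(U) + E[U]² = 4 + 4 = 8
E[Z] = 2 + 8 = 10

10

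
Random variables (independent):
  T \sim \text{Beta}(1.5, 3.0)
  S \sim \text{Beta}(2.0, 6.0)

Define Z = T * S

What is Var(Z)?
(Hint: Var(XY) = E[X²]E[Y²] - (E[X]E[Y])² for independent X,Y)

Var(XY) = E[X²]E[Y²] - (E[X]E[Y])²
E[T] = 0.33333333, Var(T) = 0.04040404
E[S] = 0.25, Var(S) = 0.020833333
E[T²] = 0.04040404 + 0.33333333² = 0.15151515
E[S²] = 0.020833333 + 0.25² = 0.083333333
Var(Z) = 0.15151515*0.083333333 - (0.33333333*0.25)²
= 0.012626263 - 0.0069444444 = 0.0056818182

0.0056818182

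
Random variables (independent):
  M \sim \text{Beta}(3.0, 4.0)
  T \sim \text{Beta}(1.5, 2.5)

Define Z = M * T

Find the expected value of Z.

For independent RVs: E[XY] = E[X]*E[Y]
E[M] = 0.42857143
E[T] = 0.375
E[Z] = 0.42857143 * 0.375 = 0.16071429

0.16071429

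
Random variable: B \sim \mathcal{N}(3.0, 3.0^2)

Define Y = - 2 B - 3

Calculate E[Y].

For Y = -2B - 3:
E[Y] = -2 * E[B] - 3
E[B] = 3.0 = 3
E[Y] = -2 * 3 - 3 = -9

-9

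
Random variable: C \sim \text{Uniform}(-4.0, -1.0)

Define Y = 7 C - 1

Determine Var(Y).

For Y = aC + b: Var(Y) = a² * Var(C)
Var(C) = (-1 + 4)^2/12 = 0.75
Var(Y) = 7² * 0.75 = 49 * 0.75 = 36.75

36.75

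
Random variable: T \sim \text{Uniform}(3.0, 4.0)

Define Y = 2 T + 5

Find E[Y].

For Y = 2T + 5:
E[Y] = 2 * E[T] + 5
E[T] = (3 + 4)/2 = 3.5
E[Y] = 2 * 3.5 + 5 = 12

12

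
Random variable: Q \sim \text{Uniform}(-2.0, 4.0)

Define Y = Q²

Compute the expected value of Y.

Using E[X²] = Var(X) + (E[X])²:
E[Q] = 1
Var(Q) = (4 + 2)^2/12 = 3
E[Q²] = 3 + 1² = 3 + 1 = 4

4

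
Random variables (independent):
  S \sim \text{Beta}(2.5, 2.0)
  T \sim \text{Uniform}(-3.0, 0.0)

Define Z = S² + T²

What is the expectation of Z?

E[Z] = E[S²] + E[T²]
E[S²] = Var(S) + E[S]² = 0.044893378 + 0.30864198 = 0.35353535
E[T²] = Var(T) + E[T]² = 0.75 + 2.25 = 3
E[Z] = 0.35353535 + 3 = 3.3535354

3.3535354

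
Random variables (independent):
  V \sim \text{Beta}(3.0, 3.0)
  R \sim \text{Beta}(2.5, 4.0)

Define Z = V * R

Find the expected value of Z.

For independent RVs: E[XY] = E[X]*E[Y]
E[V] = 0.5
E[R] = 0.38461538
E[Z] = 0.5 * 0.38461538 = 0.19230769

0.19230769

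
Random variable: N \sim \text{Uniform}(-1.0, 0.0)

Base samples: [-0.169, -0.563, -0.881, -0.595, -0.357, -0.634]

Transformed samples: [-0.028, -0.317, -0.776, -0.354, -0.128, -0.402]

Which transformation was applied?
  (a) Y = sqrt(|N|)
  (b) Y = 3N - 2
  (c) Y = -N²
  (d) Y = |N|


Checking option (c) Y = -N²:
  N = -0.169 -> Y = -0.028 ✓
  N = -0.563 -> Y = -0.317 ✓
  N = -0.881 -> Y = -0.776 ✓
All samples match this transformation.

(c) -N²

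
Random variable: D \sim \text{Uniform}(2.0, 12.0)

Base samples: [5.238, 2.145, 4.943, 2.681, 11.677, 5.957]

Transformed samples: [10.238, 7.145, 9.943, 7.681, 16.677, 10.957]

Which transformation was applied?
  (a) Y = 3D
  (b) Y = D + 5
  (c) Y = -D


Checking option (b) Y = D + 5:
  D = 5.238 -> Y = 10.238 ✓
  D = 2.145 -> Y = 7.145 ✓
  D = 4.943 -> Y = 9.943 ✓
All samples match this transformation.

(b) D + 5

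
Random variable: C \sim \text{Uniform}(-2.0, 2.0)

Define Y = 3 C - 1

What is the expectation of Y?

For Y = 3C - 1:
E[Y] = 3 * E[C] - 1
E[C] = (-2 + 2)/2 = 0
E[Y] = 3 * 0 - 1 = -1

-1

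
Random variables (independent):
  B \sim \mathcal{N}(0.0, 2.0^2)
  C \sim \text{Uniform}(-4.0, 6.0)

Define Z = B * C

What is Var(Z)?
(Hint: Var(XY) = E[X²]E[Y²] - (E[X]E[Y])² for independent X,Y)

Var(XY) = E[X²]E[Y²] - (E[X]E[Y])²
E[B] = 0, Var(B) = 4
E[C] = 1, Var(C) = 8.3333333
E[B²] = 4 + 0² = 4
E[C²] = 8.3333333 + 1² = 9.3333333
Var(Z) = 4*9.3333333 - (0*1)²
= 37.333333 - 0 = 37.333333

37.333333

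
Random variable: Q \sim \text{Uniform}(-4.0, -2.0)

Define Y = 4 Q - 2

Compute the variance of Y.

For Y = aQ + b: Var(Y) = a² * Var(Q)
Var(Q) = (-2 + 4)^2/12 = 0.33333333
Var(Y) = 4² * 0.33333333 = 16 * 0.33333333 = 5.3333333

5.3333333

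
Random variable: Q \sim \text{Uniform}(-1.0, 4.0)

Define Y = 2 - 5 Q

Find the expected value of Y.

For Y = -5Q + 2:
E[Y] = -5 * E[Q] + 2
E[Q] = (-1 + 4)/2 = 1.5
E[Y] = -5 * 1.5 + 2 = -5.5

-5.5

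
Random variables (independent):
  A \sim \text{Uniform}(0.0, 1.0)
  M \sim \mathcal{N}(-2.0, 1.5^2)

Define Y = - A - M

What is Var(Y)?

For independent RVs: Var(aX + bY) = a²Var(X) + b²Var(Y)
Var(A) = 0.083333333
Var(M) = 2.25
Var(Y) = (-1)²*0.083333333 + (-1)²*2.25
= 1*0.083333333 + 1*2.25 = 2.3333333

2.3333333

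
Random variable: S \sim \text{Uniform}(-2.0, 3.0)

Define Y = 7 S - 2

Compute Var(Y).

For Y = aS + b: Var(Y) = a² * Var(S)
Var(S) = (3 + 2)^2/12 = 2.0833333
Var(Y) = 7² * 2.0833333 = 49 * 2.0833333 = 102.08333

102.08333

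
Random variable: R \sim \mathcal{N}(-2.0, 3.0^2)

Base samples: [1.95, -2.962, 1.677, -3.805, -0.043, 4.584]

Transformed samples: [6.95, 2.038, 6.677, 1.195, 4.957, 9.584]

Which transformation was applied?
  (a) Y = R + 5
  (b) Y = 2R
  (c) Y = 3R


Checking option (a) Y = R + 5:
  R = 1.95 -> Y = 6.95 ✓
  R = -2.962 -> Y = 2.038 ✓
  R = 1.677 -> Y = 6.677 ✓
All samples match this transformation.

(a) R + 5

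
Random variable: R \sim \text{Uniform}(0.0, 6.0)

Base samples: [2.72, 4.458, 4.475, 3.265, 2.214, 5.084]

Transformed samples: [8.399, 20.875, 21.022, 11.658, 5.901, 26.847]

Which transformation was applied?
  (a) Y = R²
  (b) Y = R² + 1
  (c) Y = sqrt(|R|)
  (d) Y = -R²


Checking option (b) Y = R² + 1:
  R = 2.72 -> Y = 8.399 ✓
  R = 4.458 -> Y = 20.875 ✓
  R = 4.475 -> Y = 21.022 ✓
All samples match this transformation.

(b) R² + 1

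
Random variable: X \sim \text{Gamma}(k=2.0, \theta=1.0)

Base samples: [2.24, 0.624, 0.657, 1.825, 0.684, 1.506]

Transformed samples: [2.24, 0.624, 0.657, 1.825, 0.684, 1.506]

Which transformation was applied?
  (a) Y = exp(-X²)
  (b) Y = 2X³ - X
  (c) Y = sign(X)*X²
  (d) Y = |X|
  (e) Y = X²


Checking option (d) Y = |X|:
  X = 2.24 -> Y = 2.24 ✓
  X = 0.624 -> Y = 0.624 ✓
  X = 0.657 -> Y = 0.657 ✓
All samples match this transformation.

(d) |X|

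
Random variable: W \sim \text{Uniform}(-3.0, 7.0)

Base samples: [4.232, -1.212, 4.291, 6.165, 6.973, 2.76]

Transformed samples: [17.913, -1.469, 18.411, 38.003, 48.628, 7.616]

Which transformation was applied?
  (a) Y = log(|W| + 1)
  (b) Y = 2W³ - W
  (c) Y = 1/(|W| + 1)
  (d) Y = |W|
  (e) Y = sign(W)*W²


Checking option (e) Y = sign(W)*W²:
  W = 4.232 -> Y = 17.913 ✓
  W = -1.212 -> Y = -1.469 ✓
  W = 4.291 -> Y = 18.411 ✓
All samples match this transformation.

(e) sign(W)*W²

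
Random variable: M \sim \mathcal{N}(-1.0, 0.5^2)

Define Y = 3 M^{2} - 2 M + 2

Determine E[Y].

E[Y] = 3*E[M²] - 2*E[M] + 2
E[M] = -1
E[M²] = Var(M) + (E[M])² = 0.25 + 1 = 1.25
E[Y] = 3*1.25 - 2*(-1) + 2 = 7.75

7.75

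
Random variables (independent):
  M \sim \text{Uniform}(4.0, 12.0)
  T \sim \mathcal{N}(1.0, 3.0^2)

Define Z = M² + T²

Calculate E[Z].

E[Z] = E[M²] + E[T²]
E[M²] = Var(M) + E[M]² = 5.3333333 + 64 = 69.333333
E[T²] = Var(T) + E[T]² = 9 + 1 = 10
E[Z] = 69.333333 + 10 = 79.333333

79.333333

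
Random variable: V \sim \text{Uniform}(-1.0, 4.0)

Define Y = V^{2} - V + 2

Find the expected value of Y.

E[Y] = 1*E[V²] - 1*E[V] + 2
E[V] = 1.5
E[V²] = Var(V) + (E[V])² = 2.0833333 + 2.25 = 4.3333333
E[Y] = 1*4.3333333 - 1*1.5 + 2 = 4.8333333

4.8333333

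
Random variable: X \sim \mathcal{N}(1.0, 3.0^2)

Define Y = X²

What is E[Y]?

Using E[X²] = Var(X) + (E[X])²:
E[X] = 1
Var(X) = 3.0^2 = 9
E[X²] = 9 + 1² = 9 + 1 = 10

10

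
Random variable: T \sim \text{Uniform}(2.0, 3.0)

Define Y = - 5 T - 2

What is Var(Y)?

For Y = aT + b: Var(Y) = a² * Var(T)
Var(T) = (3 - 2)^2/12 = 0.083333333
Var(Y) = (-5)² * 0.083333333 = 25 * 0.083333333 = 2.0833333

2.0833333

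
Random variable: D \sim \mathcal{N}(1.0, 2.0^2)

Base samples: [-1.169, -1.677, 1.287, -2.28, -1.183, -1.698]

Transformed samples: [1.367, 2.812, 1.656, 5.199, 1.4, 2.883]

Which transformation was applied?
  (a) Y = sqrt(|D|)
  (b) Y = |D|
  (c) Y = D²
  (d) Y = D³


Checking option (c) Y = D²:
  D = -1.169 -> Y = 1.367 ✓
  D = -1.677 -> Y = 2.812 ✓
  D = 1.287 -> Y = 1.656 ✓
All samples match this transformation.

(c) D²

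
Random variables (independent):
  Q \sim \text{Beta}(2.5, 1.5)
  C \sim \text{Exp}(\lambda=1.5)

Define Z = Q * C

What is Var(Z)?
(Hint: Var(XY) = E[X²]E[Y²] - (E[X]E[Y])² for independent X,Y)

Var(XY) = E[X²]E[Y²] - (E[X]E[Y])²
E[Q] = 0.625, Var(Q) = 0.046875
E[C] = 0.66666667, Var(C) = 0.44444444
E[Q²] = 0.046875 + 0.625² = 0.4375
E[C²] = 0.44444444 + 0.66666667² = 0.88888889
Var(Z) = 0.4375*0.88888889 - (0.625*0.66666667)²
= 0.38888889 - 0.17361111 = 0.21527778

0.21527778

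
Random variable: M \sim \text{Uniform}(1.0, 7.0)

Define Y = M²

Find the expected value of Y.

Using E[X²] = Var(X) + (E[X])²:
E[M] = 4
Var(M) = (7 - 1)^2/12 = 3
E[M²] = 3 + 4² = 3 + 16 = 19

19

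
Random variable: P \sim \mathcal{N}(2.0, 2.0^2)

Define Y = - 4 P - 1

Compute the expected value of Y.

For Y = -4P - 1:
E[Y] = -4 * E[P] - 1
E[P] = 2.0 = 2
E[Y] = -4 * 2 - 1 = -9

-9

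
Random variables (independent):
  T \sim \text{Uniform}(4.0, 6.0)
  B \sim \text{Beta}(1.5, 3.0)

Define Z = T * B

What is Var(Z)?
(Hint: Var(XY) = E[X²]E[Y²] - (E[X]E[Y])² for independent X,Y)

Var(XY) = E[X²]E[Y²] - (E[X]E[Y])²
E[T] = 5, Var(T) = 0.33333333
E[B] = 0.33333333, Var(B) = 0.04040404
E[T²] = 0.33333333 + 5² = 25.333333
E[B²] = 0.04040404 + 0.33333333² = 0.15151515
Var(Z) = 25.333333*0.15151515 - (5*0.33333333)²
= 3.8383838 - 2.7777778 = 1.0606061

1.0606061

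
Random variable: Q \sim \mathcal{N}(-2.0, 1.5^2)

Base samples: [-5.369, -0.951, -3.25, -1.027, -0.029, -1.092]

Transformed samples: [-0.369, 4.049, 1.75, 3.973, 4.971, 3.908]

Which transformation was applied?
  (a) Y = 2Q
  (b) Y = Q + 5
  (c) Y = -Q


Checking option (b) Y = Q + 5:
  Q = -5.369 -> Y = -0.369 ✓
  Q = -0.951 -> Y = 4.049 ✓
  Q = -3.25 -> Y = 1.75 ✓
All samples match this transformation.

(b) Q + 5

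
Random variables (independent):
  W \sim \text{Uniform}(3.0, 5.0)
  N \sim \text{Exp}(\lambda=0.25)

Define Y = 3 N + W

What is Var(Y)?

For independent RVs: Var(aX + bY) = a²Var(X) + b²Var(Y)
Var(W) = 0.33333333
Var(N) = 16
Var(Y) = 1²*0.33333333 + 3²*16
= 1*0.33333333 + 9*16 = 144.33333

144.33333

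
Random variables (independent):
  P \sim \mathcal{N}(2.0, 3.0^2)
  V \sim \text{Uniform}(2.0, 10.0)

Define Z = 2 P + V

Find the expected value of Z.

E[Z] = 2*E[P] + 1*E[V]
E[P] = 2
E[V] = 6
E[Z] = 2*2 + 1*6 = 10

10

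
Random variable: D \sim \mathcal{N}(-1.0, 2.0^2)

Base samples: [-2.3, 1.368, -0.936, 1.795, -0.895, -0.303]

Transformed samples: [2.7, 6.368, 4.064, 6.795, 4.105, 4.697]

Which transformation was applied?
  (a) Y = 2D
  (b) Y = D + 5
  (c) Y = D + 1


Checking option (b) Y = D + 5:
  D = -2.3 -> Y = 2.7 ✓
  D = 1.368 -> Y = 6.368 ✓
  D = -0.936 -> Y = 4.064 ✓
All samples match this transformation.

(b) D + 5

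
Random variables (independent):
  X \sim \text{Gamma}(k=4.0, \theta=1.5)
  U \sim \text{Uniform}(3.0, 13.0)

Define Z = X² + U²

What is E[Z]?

E[Z] = E[X²] + E[U²]
E[X²] = Var(X) + E[X]² = 9 + 36 = 45
E[U²] = Var(U) + E[U]² = 8.3333333 + 64 = 72.333333
E[Z] = 45 + 72.333333 = 117.33333

117.33333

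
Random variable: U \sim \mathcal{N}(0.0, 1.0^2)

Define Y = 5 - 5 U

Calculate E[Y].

For Y = -5U + 5:
E[Y] = -5 * E[U] + 5
E[U] = 0.0 = 0
E[Y] = -5 * 0 + 5 = 5

5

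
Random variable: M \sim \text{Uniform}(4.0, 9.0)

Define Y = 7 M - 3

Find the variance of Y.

For Y = aM + b: Var(Y) = a² * Var(M)
Var(M) = (9 - 4)^2/12 = 2.0833333
Var(Y) = 7² * 2.0833333 = 49 * 2.0833333 = 102.08333

102.08333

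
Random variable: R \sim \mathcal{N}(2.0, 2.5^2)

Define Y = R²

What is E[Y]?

E[R²] = Var(R) + (E[R])² = 6.25 + 4 = 10.25

10.25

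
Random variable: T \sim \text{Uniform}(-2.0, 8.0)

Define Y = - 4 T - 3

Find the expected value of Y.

For Y = -4T - 3:
E[Y] = -4 * E[T] - 3
E[T] = (-2 + 8)/2 = 3
E[Y] = -4 * 3 - 3 = -15

-15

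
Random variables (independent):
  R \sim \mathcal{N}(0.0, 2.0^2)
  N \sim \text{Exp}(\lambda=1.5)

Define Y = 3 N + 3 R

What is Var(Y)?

For independent RVs: Var(aX + bY) = a²Var(X) + b²Var(Y)
Var(R) = 4
Var(N) = 0.44444444
Var(Y) = 3²*4 + 3²*0.44444444
= 9*4 + 9*0.44444444 = 40

40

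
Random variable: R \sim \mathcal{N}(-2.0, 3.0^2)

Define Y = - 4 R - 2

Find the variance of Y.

For Y = aR + b: Var(Y) = a² * Var(R)
Var(R) = 3.0^2 = 9
Var(Y) = (-4)² * 9 = 16 * 9 = 144

144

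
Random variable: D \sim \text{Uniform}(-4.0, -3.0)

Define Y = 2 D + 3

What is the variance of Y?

For Y = aD + b: Var(Y) = a² * Var(D)
Var(D) = (-3 + 4)^2/12 = 0.083333333
Var(Y) = 2² * 0.083333333 = 4 * 0.083333333 = 0.33333333

0.33333333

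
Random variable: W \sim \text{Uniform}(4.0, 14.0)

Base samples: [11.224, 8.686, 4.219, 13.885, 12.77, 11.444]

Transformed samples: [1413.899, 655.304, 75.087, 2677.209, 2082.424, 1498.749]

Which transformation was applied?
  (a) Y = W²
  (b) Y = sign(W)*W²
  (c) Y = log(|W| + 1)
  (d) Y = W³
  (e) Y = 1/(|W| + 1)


Checking option (d) Y = W³:
  W = 11.224 -> Y = 1413.899 ✓
  W = 8.686 -> Y = 655.304 ✓
  W = 4.219 -> Y = 75.087 ✓
All samples match this transformation.

(d) W³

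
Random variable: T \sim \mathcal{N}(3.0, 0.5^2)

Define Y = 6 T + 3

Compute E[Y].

For Y = 6T + 3:
E[Y] = 6 * E[T] + 3
E[T] = 3.0 = 3
E[Y] = 6 * 3 + 3 = 21

21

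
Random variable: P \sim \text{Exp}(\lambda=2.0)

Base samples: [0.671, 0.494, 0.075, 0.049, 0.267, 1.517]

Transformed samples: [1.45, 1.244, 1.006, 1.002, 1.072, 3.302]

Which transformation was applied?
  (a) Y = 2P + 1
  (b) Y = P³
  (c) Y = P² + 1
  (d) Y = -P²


Checking option (c) Y = P² + 1:
  P = 0.671 -> Y = 1.45 ✓
  P = 0.494 -> Y = 1.244 ✓
  P = 0.075 -> Y = 1.006 ✓
All samples match this transformation.

(c) P² + 1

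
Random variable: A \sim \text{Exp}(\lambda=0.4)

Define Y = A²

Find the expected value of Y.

E[A²] = Var(A) + (E[A])² = 6.25 + 6.25 = 12.5

12.5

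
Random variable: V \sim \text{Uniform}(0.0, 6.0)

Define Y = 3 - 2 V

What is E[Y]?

For Y = -2V + 3:
E[Y] = -2 * E[V] + 3
E[V] = (0 + 6)/2 = 3
E[Y] = -2 * 3 + 3 = -3

-3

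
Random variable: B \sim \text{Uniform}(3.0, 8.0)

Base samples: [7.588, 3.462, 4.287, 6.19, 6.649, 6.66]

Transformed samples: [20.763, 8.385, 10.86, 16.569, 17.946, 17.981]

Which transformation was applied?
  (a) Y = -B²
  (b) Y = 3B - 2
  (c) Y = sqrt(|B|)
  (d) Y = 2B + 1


Checking option (b) Y = 3B - 2:
  B = 7.588 -> Y = 20.763 ✓
  B = 3.462 -> Y = 8.385 ✓
  B = 4.287 -> Y = 10.86 ✓
All samples match this transformation.

(b) 3B - 2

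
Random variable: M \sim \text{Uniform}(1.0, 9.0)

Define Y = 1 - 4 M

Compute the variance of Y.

For Y = aM + b: Var(Y) = a² * Var(M)
Var(M) = (9 - 1)^2/12 = 5.3333333
Var(Y) = (-4)² * 5.3333333 = 16 * 5.3333333 = 85.333333

85.333333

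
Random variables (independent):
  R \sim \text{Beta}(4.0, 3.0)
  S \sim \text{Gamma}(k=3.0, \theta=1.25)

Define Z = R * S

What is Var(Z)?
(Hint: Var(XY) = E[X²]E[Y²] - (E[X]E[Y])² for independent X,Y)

Var(XY) = E[X²]E[Y²] - (E[X]E[Y])²
E[R] = 0.57142857, Var(R) = 0.030612245
E[S] = 3.75, Var(S) = 4.6875
E[R²] = 0.030612245 + 0.57142857² = 0.35714286
E[S²] = 4.6875 + 3.75² = 18.75
Var(Z) = 0.35714286*18.75 - (0.57142857*3.75)²
= 6.6964286 - 4.5918367 = 2.1045918

2.1045918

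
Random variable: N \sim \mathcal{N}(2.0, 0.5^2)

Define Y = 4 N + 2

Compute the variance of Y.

For Y = aN + b: Var(Y) = a² * Var(N)
Var(N) = 0.5^2 = 0.25
Var(Y) = 4² * 0.25 = 16 * 0.25 = 4

4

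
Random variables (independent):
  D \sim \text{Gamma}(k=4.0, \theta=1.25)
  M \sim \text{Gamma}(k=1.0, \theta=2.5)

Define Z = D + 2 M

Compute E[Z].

E[Z] = 1*E[D] + 2*E[M]
E[D] = 5
E[M] = 2.5
E[Z] = 1*5 + 2*2.5 = 10

10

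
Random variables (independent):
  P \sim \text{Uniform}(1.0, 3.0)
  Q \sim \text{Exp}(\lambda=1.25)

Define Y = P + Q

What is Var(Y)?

For independent RVs: Var(aX + bY) = a²Var(X) + b²Var(Y)
Var(P) = 0.33333333
Var(Q) = 0.64
Var(Y) = 1²*0.33333333 + 1²*0.64
= 1*0.33333333 + 1*0.64 = 0.97333333

0.97333333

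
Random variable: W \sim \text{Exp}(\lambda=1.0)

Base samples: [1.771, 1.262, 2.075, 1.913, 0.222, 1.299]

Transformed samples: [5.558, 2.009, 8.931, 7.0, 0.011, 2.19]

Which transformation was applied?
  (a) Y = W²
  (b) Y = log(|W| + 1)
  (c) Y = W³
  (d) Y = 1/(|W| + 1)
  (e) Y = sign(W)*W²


Checking option (c) Y = W³:
  W = 1.771 -> Y = 5.558 ✓
  W = 1.262 -> Y = 2.009 ✓
  W = 2.075 -> Y = 8.931 ✓
All samples match this transformation.

(c) W³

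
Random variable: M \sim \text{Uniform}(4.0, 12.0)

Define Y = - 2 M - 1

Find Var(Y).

For Y = aM + b: Var(Y) = a² * Var(M)
Var(M) = (12 - 4)^2/12 = 5.3333333
Var(Y) = (-2)² * 5.3333333 = 4 * 5.3333333 = 21.333333

21.333333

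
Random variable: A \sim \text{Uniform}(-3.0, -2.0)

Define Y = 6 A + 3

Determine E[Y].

For Y = 6A + 3:
E[Y] = 6 * E[A] + 3
E[A] = (-3 - 2)/2 = -2.5
E[Y] = 6 * (-2.5) + 3 = -12

-12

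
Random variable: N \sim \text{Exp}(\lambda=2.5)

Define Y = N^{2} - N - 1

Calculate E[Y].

E[Y] = 1*E[N²] - 1*E[N] - 1
E[N] = 0.4
E[N²] = Var(N) + (E[N])² = 0.16 + 0.16 = 0.32
E[Y] = 1*0.32 - 1*0.4 - 1 = -1.08

-1.08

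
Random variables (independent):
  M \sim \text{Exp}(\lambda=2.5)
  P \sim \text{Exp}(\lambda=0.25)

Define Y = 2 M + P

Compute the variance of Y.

For independent RVs: Var(aX + bY) = a²Var(X) + b²Var(Y)
Var(M) = 0.16
Var(P) = 16
Var(Y) = 2²*0.16 + 1²*16
= 4*0.16 + 1*16 = 16.64

16.64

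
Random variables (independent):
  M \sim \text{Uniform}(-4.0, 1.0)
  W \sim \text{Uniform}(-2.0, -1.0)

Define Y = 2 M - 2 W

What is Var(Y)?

For independent RVs: Var(aX + bY) = a²Var(X) + b²Var(Y)
Var(M) = 2.0833333
Var(W) = 0.083333333
Var(Y) = 2²*2.0833333 + (-2)²*0.083333333
= 4*2.0833333 + 4*0.083333333 = 8.6666667

8.6666667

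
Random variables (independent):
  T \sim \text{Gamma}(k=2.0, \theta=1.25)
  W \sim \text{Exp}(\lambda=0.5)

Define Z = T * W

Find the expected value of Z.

For independent RVs: E[XY] = E[X]*E[Y]
E[T] = 2.5
E[W] = 2
E[Z] = 2.5 * 2 = 5

5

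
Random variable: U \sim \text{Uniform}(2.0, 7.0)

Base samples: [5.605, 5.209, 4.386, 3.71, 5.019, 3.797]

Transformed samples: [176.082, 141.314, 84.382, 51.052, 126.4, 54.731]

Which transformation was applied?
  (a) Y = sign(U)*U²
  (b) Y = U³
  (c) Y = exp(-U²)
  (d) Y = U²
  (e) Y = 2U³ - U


Checking option (b) Y = U³:
  U = 5.605 -> Y = 176.082 ✓
  U = 5.209 -> Y = 141.314 ✓
  U = 4.386 -> Y = 84.382 ✓
All samples match this transformation.

(b) U³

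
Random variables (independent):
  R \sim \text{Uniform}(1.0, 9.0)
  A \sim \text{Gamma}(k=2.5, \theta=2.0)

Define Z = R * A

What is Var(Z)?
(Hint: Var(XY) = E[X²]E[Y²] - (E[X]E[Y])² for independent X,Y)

Var(XY) = E[X²]E[Y²] - (E[X]E[Y])²
E[R] = 5, Var(R) = 5.3333333
E[A] = 5, Var(A) = 10
E[R²] = 5.3333333 + 5² = 30.333333
E[A²] = 10 + 5² = 35
Var(Z) = 30.333333*35 - (5*5)²
= 1061.6667 - 625 = 436.66667

436.66667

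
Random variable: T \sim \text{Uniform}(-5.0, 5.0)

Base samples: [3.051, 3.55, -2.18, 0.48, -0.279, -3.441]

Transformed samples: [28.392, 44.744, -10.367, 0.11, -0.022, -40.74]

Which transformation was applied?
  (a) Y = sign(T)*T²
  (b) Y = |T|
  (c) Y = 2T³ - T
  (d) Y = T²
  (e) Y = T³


Checking option (e) Y = T³:
  T = 3.051 -> Y = 28.392 ✓
  T = 3.55 -> Y = 44.744 ✓
  T = -2.18 -> Y = -10.367 ✓
All samples match this transformation.

(e) T³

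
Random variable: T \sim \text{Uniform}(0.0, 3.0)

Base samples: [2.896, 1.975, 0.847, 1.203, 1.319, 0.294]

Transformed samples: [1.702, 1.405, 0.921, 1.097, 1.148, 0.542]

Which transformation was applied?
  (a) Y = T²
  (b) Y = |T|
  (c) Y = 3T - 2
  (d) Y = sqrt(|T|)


Checking option (d) Y = sqrt(|T|):
  T = 2.896 -> Y = 1.702 ✓
  T = 1.975 -> Y = 1.405 ✓
  T = 0.847 -> Y = 0.921 ✓
All samples match this transformation.

(d) sqrt(|T|)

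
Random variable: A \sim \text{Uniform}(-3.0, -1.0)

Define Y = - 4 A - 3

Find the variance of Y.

For Y = aA + b: Var(Y) = a² * Var(A)
Var(A) = (-1 + 3)^2/12 = 0.33333333
Var(Y) = (-4)² * 0.33333333 = 16 * 0.33333333 = 5.3333333

5.3333333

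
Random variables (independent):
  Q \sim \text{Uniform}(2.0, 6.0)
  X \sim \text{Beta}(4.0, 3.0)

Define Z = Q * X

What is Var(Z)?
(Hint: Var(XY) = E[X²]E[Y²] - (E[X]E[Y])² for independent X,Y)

Var(XY) = E[X²]E[Y²] - (E[X]E[Y])²
E[Q] = 4, Var(Q) = 1.3333333
E[X] = 0.57142857, Var(X) = 0.030612245
E[Q²] = 1.3333333 + 4² = 17.333333
E[X²] = 0.030612245 + 0.57142857² = 0.35714286
Var(Z) = 17.333333*0.35714286 - (4*0.57142857)²
= 6.1904762 - 5.2244898 = 0.96598639

0.96598639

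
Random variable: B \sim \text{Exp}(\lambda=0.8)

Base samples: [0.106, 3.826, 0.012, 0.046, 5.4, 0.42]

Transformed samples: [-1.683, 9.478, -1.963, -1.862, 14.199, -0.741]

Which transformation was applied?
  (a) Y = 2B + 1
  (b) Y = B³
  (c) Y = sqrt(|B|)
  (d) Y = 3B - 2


Checking option (d) Y = 3B - 2:
  B = 0.106 -> Y = -1.683 ✓
  B = 3.826 -> Y = 9.478 ✓
  B = 0.012 -> Y = -1.963 ✓
All samples match this transformation.

(d) 3B - 2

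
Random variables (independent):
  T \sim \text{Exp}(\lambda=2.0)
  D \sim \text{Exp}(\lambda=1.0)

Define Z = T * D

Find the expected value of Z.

For independent RVs: E[XY] = E[X]*E[Y]
E[T] = 0.5
E[D] = 1
E[Z] = 0.5 * 1 = 0.5

0.5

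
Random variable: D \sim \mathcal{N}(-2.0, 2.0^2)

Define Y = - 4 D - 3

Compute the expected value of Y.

For Y = -4D - 3:
E[Y] = -4 * E[D] - 3
E[D] = -2.0 = -2
E[Y] = -4 * (-2) - 3 = 5

5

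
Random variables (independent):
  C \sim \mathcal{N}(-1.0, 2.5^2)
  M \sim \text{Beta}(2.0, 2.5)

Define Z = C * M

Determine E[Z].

For independent RVs: E[XY] = E[X]*E[Y]
E[C] = -1
E[M] = 0.44444444
E[Z] = -1 * 0.44444444 = -0.44444444

-0.44444444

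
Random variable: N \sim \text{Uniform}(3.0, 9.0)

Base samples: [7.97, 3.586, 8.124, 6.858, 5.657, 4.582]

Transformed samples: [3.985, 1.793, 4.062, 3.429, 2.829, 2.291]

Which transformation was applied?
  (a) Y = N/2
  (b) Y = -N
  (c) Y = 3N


Checking option (a) Y = N/2:
  N = 7.97 -> Y = 3.985 ✓
  N = 3.586 -> Y = 1.793 ✓
  N = 8.124 -> Y = 4.062 ✓
All samples match this transformation.

(a) N/2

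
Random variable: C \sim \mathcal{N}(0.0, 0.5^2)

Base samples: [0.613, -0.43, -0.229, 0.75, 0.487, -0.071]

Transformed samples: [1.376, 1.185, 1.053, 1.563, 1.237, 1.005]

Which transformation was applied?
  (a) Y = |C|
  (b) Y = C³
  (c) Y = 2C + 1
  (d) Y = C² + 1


Checking option (d) Y = C² + 1:
  C = 0.613 -> Y = 1.376 ✓
  C = -0.43 -> Y = 1.185 ✓
  C = -0.229 -> Y = 1.053 ✓
All samples match this transformation.

(d) C² + 1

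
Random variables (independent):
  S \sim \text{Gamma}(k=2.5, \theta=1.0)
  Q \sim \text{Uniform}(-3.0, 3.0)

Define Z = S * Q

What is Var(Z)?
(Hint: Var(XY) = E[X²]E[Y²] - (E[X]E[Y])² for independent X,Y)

Var(XY) = E[X²]E[Y²] - (E[X]E[Y])²
E[S] = 2.5, Var(S) = 2.5
E[Q] = 0, Var(Q) = 3
E[S²] = 2.5 + 2.5² = 8.75
E[Q²] = 3 + 0² = 3
Var(Z) = 8.75*3 - (2.5*0)²
= 26.25 - 0 = 26.25

26.25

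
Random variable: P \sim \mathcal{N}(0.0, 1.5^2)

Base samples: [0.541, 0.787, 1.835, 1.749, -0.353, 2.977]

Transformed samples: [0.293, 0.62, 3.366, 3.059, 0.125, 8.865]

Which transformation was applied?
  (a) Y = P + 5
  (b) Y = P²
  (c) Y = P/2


Checking option (b) Y = P²:
  P = 0.541 -> Y = 0.293 ✓
  P = 0.787 -> Y = 0.62 ✓
  P = 1.835 -> Y = 3.366 ✓
All samples match this transformation.

(b) P²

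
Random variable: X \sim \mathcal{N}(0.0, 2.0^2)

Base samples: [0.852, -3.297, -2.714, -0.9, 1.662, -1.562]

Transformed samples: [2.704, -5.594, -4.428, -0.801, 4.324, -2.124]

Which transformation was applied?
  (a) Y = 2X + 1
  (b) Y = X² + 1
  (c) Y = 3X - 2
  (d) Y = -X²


Checking option (a) Y = 2X + 1:
  X = 0.852 -> Y = 2.704 ✓
  X = -3.297 -> Y = -5.594 ✓
  X = -2.714 -> Y = -4.428 ✓
All samples match this transformation.

(a) 2X + 1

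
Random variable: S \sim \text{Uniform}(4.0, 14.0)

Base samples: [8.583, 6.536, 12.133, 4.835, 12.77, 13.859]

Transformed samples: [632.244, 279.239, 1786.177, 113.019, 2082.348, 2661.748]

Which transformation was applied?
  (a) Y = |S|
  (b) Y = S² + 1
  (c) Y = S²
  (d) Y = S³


Checking option (d) Y = S³:
  S = 8.583 -> Y = 632.244 ✓
  S = 6.536 -> Y = 279.239 ✓
  S = 12.133 -> Y = 1786.177 ✓
All samples match this transformation.

(d) S³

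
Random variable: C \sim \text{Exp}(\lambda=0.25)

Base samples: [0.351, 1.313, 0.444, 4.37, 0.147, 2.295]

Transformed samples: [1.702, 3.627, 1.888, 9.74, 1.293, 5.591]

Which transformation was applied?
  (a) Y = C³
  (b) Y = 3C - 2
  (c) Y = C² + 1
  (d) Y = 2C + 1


Checking option (d) Y = 2C + 1:
  C = 0.351 -> Y = 1.702 ✓
  C = 1.313 -> Y = 3.627 ✓
  C = 0.444 -> Y = 1.888 ✓
All samples match this transformation.

(d) 2C + 1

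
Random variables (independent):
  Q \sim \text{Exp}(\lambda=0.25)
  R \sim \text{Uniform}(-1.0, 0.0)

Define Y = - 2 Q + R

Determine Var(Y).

For independent RVs: Var(aX + bY) = a²Var(X) + b²Var(Y)
Var(Q) = 16
Var(R) = 0.083333333
Var(Y) = (-2)²*16 + 1²*0.083333333
= 4*16 + 1*0.083333333 = 64.083333

64.083333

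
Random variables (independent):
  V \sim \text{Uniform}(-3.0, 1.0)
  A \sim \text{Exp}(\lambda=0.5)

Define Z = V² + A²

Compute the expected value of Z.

E[Z] = E[V²] + E[A²]
E[V²] = Var(V) + E[V]² = 1.3333333 + 1 = 2.3333333
E[A²] = Var(A) + E[A]² = 4 + 4 = 8
E[Z] = 2.3333333 + 8 = 10.333333

10.333333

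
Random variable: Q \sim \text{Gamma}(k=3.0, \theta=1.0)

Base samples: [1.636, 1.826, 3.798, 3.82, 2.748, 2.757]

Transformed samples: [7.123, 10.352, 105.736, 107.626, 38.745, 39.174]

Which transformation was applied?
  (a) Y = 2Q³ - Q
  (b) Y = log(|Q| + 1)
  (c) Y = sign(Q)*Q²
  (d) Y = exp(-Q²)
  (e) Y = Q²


Checking option (a) Y = 2Q³ - Q:
  Q = 1.636 -> Y = 7.123 ✓
  Q = 1.826 -> Y = 10.352 ✓
  Q = 3.798 -> Y = 105.736 ✓
All samples match this transformation.

(a) 2Q³ - Q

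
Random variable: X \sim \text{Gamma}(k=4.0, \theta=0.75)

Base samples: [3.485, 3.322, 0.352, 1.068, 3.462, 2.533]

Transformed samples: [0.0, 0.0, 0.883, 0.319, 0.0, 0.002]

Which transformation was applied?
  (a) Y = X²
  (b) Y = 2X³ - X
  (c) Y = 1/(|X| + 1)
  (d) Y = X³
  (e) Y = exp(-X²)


Checking option (e) Y = exp(-X²):
  X = 3.485 -> Y = 0.0 ✓
  X = 3.322 -> Y = 0.0 ✓
  X = 0.352 -> Y = 0.883 ✓
All samples match this transformation.

(e) exp(-X²)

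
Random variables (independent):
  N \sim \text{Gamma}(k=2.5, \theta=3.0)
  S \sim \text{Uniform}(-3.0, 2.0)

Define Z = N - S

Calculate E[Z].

E[Z] = 1*E[N] - 1*E[S]
E[N] = 7.5
E[S] = -0.5
E[Z] = 1*7.5 - 1*(-0.5) = 8

8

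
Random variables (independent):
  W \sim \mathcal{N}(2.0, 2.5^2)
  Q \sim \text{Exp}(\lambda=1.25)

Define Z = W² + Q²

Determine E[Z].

E[Z] = E[W²] + E[Q²]
E[W²] = Var(W) + E[W]² = 6.25 + 4 = 10.25
E[Q²] = Var(Q) + E[Q]² = 0.64 + 0.64 = 1.28
E[Z] = 10.25 + 1.28 = 11.53

11.53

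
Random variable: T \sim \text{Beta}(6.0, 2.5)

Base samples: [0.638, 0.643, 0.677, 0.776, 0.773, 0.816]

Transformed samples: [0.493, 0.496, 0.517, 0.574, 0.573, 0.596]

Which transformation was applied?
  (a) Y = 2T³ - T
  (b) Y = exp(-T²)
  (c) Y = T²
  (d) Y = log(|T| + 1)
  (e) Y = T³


Checking option (d) Y = log(|T| + 1):
  T = 0.638 -> Y = 0.493 ✓
  T = 0.643 -> Y = 0.496 ✓
  T = 0.677 -> Y = 0.517 ✓
All samples match this transformation.

(d) log(|T| + 1)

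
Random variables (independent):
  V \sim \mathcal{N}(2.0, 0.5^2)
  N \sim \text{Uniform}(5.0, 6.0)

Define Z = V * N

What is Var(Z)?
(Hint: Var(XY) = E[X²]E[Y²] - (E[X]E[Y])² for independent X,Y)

Var(XY) = E[X²]E[Y²] - (E[X]E[Y])²
E[V] = 2, Var(V) = 0.25
E[N] = 5.5, Var(N) = 0.083333333
E[V²] = 0.25 + 2² = 4.25
E[N²] = 0.083333333 + 5.5² = 30.333333
Var(Z) = 4.25*30.333333 - (2*5.5)²
= 128.91667 - 121 = 7.9166667

7.9166667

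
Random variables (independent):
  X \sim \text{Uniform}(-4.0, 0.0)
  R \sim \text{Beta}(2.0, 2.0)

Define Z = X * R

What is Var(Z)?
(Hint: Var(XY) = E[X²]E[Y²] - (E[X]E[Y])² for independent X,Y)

Var(XY) = E[X²]E[Y²] - (E[X]E[Y])²
E[X] = -2, Var(X) = 1.3333333
E[R] = 0.5, Var(R) = 0.05
E[X²] = 1.3333333 + (-2)² = 5.3333333
E[R²] = 0.05 + 0.5² = 0.3
Var(Z) = 5.3333333*0.3 - (-2*0.5)²
= 1.6 - 1 = 0.6

0.6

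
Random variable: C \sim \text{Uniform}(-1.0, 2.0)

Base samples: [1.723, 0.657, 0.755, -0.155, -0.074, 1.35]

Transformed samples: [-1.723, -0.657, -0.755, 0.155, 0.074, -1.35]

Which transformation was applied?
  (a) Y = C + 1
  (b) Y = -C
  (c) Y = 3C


Checking option (b) Y = -C:
  C = 1.723 -> Y = -1.723 ✓
  C = 0.657 -> Y = -0.657 ✓
  C = 0.755 -> Y = -0.755 ✓
All samples match this transformation.

(b) -C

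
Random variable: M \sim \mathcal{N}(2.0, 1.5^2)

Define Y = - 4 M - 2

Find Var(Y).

For Y = aM + b: Var(Y) = a² * Var(M)
Var(M) = 1.5^2 = 2.25
Var(Y) = (-4)² * 2.25 = 16 * 2.25 = 36

36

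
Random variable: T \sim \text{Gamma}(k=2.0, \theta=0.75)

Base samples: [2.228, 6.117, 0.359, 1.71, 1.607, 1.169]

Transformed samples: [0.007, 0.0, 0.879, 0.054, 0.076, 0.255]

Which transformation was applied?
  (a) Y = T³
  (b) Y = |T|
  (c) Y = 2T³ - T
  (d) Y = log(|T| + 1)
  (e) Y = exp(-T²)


Checking option (e) Y = exp(-T²):
  T = 2.228 -> Y = 0.007 ✓
  T = 6.117 -> Y = 0.0 ✓
  T = 0.359 -> Y = 0.879 ✓
All samples match this transformation.

(e) exp(-T²)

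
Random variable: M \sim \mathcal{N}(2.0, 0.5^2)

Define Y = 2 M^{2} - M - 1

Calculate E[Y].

E[Y] = 2*E[M²] - 1*E[M] - 1
E[M] = 2
E[M²] = Var(M) + (E[M])² = 0.25 + 4 = 4.25
E[Y] = 2*4.25 - 1*2 - 1 = 5.5

5.5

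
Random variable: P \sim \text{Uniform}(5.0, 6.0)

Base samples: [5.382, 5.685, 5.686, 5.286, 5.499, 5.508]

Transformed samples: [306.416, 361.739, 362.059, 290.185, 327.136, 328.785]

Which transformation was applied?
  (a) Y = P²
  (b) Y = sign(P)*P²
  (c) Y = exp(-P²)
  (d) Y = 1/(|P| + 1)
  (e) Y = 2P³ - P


Checking option (e) Y = 2P³ - P:
  P = 5.382 -> Y = 306.416 ✓
  P = 5.685 -> Y = 361.739 ✓
  P = 5.686 -> Y = 362.059 ✓
All samples match this transformation.

(e) 2P³ - P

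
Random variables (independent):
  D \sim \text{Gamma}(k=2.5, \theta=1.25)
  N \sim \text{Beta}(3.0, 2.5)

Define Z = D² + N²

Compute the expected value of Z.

E[Z] = E[D²] + E[N²]
E[D²] = Var(D) + E[D]² = 3.90625 + 9.765625 = 13.671875
E[N²] = Var(N) + E[N]² = 0.038143675 + 0.29752066 = 0.33566434
E[Z] = 13.671875 + 0.33566434 = 14.007539

14.007539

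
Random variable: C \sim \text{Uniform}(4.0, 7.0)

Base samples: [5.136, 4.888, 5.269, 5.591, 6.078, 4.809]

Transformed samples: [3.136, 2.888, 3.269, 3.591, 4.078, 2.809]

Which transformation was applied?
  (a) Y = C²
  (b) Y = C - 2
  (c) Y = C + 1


Checking option (b) Y = C - 2:
  C = 5.136 -> Y = 3.136 ✓
  C = 4.888 -> Y = 2.888 ✓
  C = 5.269 -> Y = 3.269 ✓
All samples match this transformation.

(b) C - 2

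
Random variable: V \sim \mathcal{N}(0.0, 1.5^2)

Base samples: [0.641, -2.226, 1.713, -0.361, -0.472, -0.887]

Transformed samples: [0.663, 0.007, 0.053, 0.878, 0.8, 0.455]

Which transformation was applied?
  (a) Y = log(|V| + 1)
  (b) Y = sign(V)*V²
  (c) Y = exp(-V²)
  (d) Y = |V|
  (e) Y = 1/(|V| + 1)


Checking option (c) Y = exp(-V²):
  V = 0.641 -> Y = 0.663 ✓
  V = -2.226 -> Y = 0.007 ✓
  V = 1.713 -> Y = 0.053 ✓
All samples match this transformation.

(c) exp(-V²)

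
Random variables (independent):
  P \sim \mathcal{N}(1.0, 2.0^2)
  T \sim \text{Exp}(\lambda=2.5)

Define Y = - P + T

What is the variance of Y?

For independent RVs: Var(aX + bY) = a²Var(X) + b²Var(Y)
Var(P) = 4
Var(T) = 0.16
Var(Y) = (-1)²*4 + 1²*0.16
= 1*4 + 1*0.16 = 4.16

4.16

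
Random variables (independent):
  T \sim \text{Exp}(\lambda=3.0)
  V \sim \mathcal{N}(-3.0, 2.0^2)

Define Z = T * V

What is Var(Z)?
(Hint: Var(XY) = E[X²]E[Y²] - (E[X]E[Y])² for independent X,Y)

Var(XY) = E[X²]E[Y²] - (E[X]E[Y])²
E[T] = 0.33333333, Var(T) = 0.11111111
E[V] = -3, Var(V) = 4
E[T²] = 0.11111111 + 0.33333333² = 0.22222222
E[V²] = 4 + (-3)² = 13
Var(Z) = 0.22222222*13 - (0.33333333*(-3))²
= 2.8888889 - 1 = 1.8888889

1.8888889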